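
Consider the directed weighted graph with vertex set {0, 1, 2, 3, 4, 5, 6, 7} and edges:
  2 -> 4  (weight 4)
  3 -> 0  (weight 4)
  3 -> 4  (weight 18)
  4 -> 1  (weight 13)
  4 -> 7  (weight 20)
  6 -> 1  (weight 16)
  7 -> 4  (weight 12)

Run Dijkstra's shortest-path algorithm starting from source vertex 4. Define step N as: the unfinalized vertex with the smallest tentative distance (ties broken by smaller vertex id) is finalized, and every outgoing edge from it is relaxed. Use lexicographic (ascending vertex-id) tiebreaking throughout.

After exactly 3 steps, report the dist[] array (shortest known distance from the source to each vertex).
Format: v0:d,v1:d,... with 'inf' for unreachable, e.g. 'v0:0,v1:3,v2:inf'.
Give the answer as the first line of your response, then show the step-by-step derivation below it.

v0:inf,v1:13,v2:inf,v3:inf,v4:0,v5:inf,v6:inf,v7:20

step 1: dist = v0:inf,v1:13,v2:inf,v3:inf,v4:0,v5:inf,v6:inf,v7:20
step 2: dist = v0:inf,v1:13,v2:inf,v3:inf,v4:0,v5:inf,v6:inf,v7:20
step 3: dist = v0:inf,v1:13,v2:inf,v3:inf,v4:0,v5:inf,v6:inf,v7:20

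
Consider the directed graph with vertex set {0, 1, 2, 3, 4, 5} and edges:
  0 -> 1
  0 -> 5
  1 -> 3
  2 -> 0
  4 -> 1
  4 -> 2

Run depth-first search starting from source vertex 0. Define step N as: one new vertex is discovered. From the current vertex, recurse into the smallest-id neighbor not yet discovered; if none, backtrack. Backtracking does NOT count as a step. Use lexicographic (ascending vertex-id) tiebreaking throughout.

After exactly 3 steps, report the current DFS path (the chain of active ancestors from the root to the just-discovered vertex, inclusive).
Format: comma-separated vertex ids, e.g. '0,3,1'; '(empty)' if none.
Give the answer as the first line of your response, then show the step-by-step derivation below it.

0,1,3

step 1: discover 0; path=0; order=0
step 2: discover 1; path=0>1; order=0,1
step 3: discover 3; path=0>1>3; order=0,1,3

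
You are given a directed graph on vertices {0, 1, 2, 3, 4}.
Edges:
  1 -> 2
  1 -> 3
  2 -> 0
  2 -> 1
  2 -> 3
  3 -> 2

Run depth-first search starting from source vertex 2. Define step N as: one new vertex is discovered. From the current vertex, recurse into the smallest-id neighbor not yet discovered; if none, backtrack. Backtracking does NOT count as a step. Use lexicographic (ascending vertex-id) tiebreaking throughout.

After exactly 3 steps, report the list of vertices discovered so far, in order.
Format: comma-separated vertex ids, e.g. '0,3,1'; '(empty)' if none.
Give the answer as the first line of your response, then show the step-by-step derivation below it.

2,0,1

step 1: discover 2; path=2; order=2
step 2: discover 0; path=2>0; order=2,0
step 3: discover 1; path=2>1; order=2,0,1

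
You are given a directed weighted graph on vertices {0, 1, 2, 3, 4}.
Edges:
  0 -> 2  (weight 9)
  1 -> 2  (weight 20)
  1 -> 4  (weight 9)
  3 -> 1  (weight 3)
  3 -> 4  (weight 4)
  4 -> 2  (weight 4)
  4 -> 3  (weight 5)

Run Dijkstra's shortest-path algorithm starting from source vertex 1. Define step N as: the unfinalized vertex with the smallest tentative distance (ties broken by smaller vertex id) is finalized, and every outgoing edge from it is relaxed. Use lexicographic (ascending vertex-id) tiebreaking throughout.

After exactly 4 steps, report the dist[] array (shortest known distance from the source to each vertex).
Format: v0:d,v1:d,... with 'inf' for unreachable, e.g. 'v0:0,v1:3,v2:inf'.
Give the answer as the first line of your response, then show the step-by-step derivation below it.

v0:inf,v1:0,v2:13,v3:14,v4:9

step 1: dist = v0:inf,v1:0,v2:20,v3:inf,v4:9
step 2: dist = v0:inf,v1:0,v2:13,v3:14,v4:9
step 3: dist = v0:inf,v1:0,v2:13,v3:14,v4:9
step 4: dist = v0:inf,v1:0,v2:13,v3:14,v4:9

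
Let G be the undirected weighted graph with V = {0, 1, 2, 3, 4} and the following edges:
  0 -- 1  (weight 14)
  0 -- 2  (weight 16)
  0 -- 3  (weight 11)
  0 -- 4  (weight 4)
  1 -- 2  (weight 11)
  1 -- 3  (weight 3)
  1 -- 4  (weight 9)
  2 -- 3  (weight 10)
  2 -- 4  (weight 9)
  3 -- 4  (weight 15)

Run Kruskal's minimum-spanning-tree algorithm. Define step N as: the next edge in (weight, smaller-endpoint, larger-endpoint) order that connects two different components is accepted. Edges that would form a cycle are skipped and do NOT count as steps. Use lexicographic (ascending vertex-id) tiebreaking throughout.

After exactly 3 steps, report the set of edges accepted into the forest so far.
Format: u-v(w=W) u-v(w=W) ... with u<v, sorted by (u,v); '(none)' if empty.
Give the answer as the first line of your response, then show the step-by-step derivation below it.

0-4(w=4) 1-3(w=3) 1-4(w=9)

step 1: add edge 1-3 (w=3); MST = {1-3(w=3)}
step 2: add edge 0-4 (w=4); MST = {0-4(w=4) 1-3(w=3)}
step 3: add edge 1-4 (w=9); MST = {0-4(w=4) 1-3(w=3) 1-4(w=9)}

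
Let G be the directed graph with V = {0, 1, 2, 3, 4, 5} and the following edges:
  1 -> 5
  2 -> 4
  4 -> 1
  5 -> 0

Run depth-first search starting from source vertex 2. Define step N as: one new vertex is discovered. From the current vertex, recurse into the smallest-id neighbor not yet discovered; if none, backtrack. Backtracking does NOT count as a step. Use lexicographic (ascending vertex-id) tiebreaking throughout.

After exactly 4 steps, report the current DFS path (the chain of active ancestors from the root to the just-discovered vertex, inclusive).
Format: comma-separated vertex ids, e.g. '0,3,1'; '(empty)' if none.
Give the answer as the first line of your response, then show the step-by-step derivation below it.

2,4,1,5

step 1: discover 2; path=2; order=2
step 2: discover 4; path=2>4; order=2,4
step 3: discover 1; path=2>4>1; order=2,4,1
step 4: discover 5; path=2>4>1>5; order=2,4,1,5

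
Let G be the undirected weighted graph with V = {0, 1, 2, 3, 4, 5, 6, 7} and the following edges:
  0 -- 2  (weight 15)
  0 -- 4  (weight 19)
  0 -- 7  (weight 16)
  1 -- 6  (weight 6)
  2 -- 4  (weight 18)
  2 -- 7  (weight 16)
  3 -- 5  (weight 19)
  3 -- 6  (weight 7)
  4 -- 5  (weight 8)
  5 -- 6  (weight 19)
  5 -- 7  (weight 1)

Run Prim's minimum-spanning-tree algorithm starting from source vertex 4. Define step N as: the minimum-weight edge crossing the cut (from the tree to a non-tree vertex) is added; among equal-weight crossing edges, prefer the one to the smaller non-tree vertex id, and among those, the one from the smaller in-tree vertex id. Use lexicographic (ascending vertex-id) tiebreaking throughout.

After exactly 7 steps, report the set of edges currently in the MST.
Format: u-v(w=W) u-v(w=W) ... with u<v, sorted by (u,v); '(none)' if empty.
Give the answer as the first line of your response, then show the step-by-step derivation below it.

0-2(w=15) 0-7(w=16) 1-6(w=6) 3-5(w=19) 3-6(w=7) 4-5(w=8) 5-7(w=1)

step 1: add edge 4-5 (w=8); MST = {4-5(w=8)}
step 2: add edge 5-7 (w=1); MST = {4-5(w=8) 5-7(w=1)}
step 3: add edge 0-7 (w=16); MST = {0-7(w=16) 4-5(w=8) 5-7(w=1)}
step 4: add edge 0-2 (w=15); MST = {0-2(w=15) 0-7(w=16) 4-5(w=8) 5-7(w=1)}
step 5: add edge 3-5 (w=19); MST = {0-2(w=15) 0-7(w=16) 3-5(w=19) 4-5(w=8) 5-7(w=1)}
step 6: add edge 3-6 (w=7); MST = {0-2(w=15) 0-7(w=16) 3-5(w=19) 3-6(w=7) 4-5(w=8) 5-7(w=1)}
step 7: add edge 1-6 (w=6); MST = {0-2(w=15) 0-7(w=16) 1-6(w=6) 3-5(w=19) 3-6(w=7) 4-5(w=8) 5-7(w=1)}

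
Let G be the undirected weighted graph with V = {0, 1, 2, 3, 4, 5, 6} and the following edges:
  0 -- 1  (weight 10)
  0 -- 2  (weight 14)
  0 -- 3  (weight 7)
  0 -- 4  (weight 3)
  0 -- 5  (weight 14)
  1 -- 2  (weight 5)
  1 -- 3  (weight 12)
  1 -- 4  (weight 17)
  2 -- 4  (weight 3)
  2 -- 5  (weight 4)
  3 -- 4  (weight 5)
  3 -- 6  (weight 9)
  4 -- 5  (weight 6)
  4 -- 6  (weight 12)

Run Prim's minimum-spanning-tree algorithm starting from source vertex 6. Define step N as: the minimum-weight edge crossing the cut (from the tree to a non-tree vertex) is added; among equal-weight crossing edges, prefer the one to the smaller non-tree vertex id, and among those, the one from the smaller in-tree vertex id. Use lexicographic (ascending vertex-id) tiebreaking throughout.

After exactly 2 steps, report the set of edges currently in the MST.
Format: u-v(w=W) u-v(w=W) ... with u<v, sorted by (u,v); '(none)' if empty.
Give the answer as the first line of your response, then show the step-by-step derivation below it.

3-4(w=5) 3-6(w=9)

step 1: add edge 3-6 (w=9); MST = {3-6(w=9)}
step 2: add edge 3-4 (w=5); MST = {3-4(w=5) 3-6(w=9)}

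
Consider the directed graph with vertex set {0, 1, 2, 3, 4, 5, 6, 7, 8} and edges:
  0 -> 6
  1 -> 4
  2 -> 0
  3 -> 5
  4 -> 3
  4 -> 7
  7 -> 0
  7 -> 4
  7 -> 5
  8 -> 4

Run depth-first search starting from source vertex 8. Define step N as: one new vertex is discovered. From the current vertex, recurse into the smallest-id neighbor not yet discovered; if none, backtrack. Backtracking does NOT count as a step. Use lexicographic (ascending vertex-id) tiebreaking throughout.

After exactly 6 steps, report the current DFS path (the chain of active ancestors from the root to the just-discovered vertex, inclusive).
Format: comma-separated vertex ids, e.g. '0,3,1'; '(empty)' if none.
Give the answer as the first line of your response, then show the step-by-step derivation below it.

8,4,7,0

step 1: discover 8; path=8; order=8
step 2: discover 4; path=8>4; order=8,4
step 3: discover 3; path=8>4>3; order=8,4,3
step 4: discover 5; path=8>4>3>5; order=8,4,3,5
step 5: discover 7; path=8>4>7; order=8,4,3,5,7
step 6: discover 0; path=8>4>7>0; order=8,4,3,5,7,0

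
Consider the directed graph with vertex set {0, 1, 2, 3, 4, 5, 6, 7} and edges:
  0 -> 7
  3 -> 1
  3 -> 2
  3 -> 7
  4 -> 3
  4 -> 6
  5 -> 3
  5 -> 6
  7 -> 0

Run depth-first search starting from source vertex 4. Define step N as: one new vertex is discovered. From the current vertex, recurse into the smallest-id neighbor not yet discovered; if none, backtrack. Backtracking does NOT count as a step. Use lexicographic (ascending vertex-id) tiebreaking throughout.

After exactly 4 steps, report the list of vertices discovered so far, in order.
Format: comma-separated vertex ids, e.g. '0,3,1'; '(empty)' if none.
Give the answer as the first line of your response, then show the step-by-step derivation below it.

4,3,1,2

step 1: discover 4; path=4; order=4
step 2: discover 3; path=4>3; order=4,3
step 3: discover 1; path=4>3>1; order=4,3,1
step 4: discover 2; path=4>3>2; order=4,3,1,2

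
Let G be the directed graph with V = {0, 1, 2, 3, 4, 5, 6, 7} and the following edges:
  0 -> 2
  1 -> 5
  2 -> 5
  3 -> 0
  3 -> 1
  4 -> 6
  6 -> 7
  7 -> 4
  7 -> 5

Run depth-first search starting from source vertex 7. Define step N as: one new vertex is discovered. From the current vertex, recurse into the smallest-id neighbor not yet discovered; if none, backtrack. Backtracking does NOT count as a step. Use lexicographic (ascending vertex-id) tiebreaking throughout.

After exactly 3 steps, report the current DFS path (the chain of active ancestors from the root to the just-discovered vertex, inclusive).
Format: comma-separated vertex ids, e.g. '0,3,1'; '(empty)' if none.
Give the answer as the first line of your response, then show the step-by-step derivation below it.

7,4,6

step 1: discover 7; path=7; order=7
step 2: discover 4; path=7>4; order=7,4
step 3: discover 6; path=7>4>6; order=7,4,6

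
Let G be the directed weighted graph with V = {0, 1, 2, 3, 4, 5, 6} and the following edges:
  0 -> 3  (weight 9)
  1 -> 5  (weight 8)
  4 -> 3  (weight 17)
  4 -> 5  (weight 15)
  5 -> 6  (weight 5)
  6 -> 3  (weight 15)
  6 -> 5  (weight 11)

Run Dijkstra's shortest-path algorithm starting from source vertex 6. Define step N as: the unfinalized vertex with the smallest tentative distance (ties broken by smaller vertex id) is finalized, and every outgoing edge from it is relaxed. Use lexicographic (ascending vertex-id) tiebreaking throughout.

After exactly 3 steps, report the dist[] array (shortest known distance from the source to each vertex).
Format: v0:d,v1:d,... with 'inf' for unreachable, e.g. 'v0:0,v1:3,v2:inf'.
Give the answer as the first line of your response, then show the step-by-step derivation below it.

v0:inf,v1:inf,v2:inf,v3:15,v4:inf,v5:11,v6:0

step 1: dist = v0:inf,v1:inf,v2:inf,v3:15,v4:inf,v5:11,v6:0
step 2: dist = v0:inf,v1:inf,v2:inf,v3:15,v4:inf,v5:11,v6:0
step 3: dist = v0:inf,v1:inf,v2:inf,v3:15,v4:inf,v5:11,v6:0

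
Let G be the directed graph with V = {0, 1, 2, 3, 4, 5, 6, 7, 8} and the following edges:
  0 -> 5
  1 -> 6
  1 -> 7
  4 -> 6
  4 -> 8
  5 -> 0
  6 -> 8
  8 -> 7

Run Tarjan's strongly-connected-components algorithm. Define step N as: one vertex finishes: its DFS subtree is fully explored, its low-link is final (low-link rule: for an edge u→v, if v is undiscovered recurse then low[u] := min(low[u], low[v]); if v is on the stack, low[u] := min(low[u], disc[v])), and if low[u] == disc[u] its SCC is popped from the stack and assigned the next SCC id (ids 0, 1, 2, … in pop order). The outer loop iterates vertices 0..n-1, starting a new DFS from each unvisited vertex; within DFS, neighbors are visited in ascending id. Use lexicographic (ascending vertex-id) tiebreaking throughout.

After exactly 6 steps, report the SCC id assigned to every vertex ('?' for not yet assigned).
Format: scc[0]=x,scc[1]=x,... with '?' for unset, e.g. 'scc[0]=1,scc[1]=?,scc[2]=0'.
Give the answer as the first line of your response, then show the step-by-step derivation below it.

scc[0]=0,scc[1]=4,scc[2]=?,scc[3]=?,scc[4]=?,scc[5]=0,scc[6]=3,scc[7]=1,scc[8]=2

step 1: low=(low[0]=0,low[1]=?,low[2]=?,low[3]=?,low[4]=?,low[5]=0,low[6]=?,low[7]=?,low[8]=?); scc=(scc[0]=?,scc[1]=?,scc[2]=?,scc[3]=?,scc[4]=?,scc[5]=?,scc[6]=?,scc[7]=?,scc[8]=?)
step 2: low=(low[0]=0,low[1]=?,low[2]=?,low[3]=?,low[4]=?,low[5]=0,low[6]=?,low[7]=?,low[8]=?); scc=(scc[0]=0,scc[1]=?,scc[2]=?,scc[3]=?,scc[4]=?,scc[5]=0,scc[6]=?,scc[7]=?,scc[8]=?)
step 3: low=(low[0]=0,low[1]=2,low[2]=?,low[3]=?,low[4]=?,low[5]=0,low[6]=3,low[7]=5,low[8]=4); scc=(scc[0]=0,scc[1]=?,scc[2]=?,scc[3]=?,scc[4]=?,scc[5]=0,scc[6]=?,scc[7]=1,scc[8]=?)
step 4: low=(low[0]=0,low[1]=2,low[2]=?,low[3]=?,low[4]=?,low[5]=0,low[6]=3,low[7]=5,low[8]=4); scc=(scc[0]=0,scc[1]=?,scc[2]=?,scc[3]=?,scc[4]=?,scc[5]=0,scc[6]=?,scc[7]=1,scc[8]=2)
step 5: low=(low[0]=0,low[1]=2,low[2]=?,low[3]=?,low[4]=?,low[5]=0,low[6]=3,low[7]=5,low[8]=4); scc=(scc[0]=0,scc[1]=?,scc[2]=?,scc[3]=?,scc[4]=?,scc[5]=0,scc[6]=3,scc[7]=1,scc[8]=2)
step 6: low=(low[0]=0,low[1]=2,low[2]=?,low[3]=?,low[4]=?,low[5]=0,low[6]=3,low[7]=5,low[8]=4); scc=(scc[0]=0,scc[1]=4,scc[2]=?,scc[3]=?,scc[4]=?,scc[5]=0,scc[6]=3,scc[7]=1,scc[8]=2)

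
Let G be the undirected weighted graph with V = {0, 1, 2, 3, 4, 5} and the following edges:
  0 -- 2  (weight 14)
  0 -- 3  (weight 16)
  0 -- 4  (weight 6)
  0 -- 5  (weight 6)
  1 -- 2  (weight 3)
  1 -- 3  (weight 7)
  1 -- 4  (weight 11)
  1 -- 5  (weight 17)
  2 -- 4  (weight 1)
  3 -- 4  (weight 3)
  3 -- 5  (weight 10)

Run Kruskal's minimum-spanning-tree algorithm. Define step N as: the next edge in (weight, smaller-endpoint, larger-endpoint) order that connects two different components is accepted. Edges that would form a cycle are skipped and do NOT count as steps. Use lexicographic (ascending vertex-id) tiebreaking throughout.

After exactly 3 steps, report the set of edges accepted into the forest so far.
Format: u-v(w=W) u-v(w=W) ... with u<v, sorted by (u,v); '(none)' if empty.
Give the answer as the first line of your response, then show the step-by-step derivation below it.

1-2(w=3) 2-4(w=1) 3-4(w=3)

step 1: add edge 2-4 (w=1); MST = {2-4(w=1)}
step 2: add edge 1-2 (w=3); MST = {1-2(w=3) 2-4(w=1)}
step 3: add edge 3-4 (w=3); MST = {1-2(w=3) 2-4(w=1) 3-4(w=3)}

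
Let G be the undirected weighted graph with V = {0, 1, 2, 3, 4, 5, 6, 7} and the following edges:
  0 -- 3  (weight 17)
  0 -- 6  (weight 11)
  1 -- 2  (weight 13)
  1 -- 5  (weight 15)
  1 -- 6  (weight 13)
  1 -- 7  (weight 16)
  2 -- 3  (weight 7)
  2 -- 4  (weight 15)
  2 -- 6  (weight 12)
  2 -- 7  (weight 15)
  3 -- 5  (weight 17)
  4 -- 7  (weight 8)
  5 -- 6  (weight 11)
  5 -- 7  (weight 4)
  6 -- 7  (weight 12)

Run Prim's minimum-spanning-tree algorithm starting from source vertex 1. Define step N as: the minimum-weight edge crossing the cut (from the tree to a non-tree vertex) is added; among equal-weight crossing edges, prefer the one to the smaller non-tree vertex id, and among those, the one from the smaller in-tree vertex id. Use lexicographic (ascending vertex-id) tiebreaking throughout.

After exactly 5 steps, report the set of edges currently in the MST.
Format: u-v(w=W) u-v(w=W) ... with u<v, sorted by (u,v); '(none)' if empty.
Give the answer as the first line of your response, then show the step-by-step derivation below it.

0-6(w=11) 1-2(w=13) 2-3(w=7) 2-6(w=12) 5-6(w=11)

step 1: add edge 1-2 (w=13); MST = {1-2(w=13)}
step 2: add edge 2-3 (w=7); MST = {1-2(w=13) 2-3(w=7)}
step 3: add edge 2-6 (w=12); MST = {1-2(w=13) 2-3(w=7) 2-6(w=12)}
step 4: add edge 0-6 (w=11); MST = {0-6(w=11) 1-2(w=13) 2-3(w=7) 2-6(w=12)}
step 5: add edge 5-6 (w=11); MST = {0-6(w=11) 1-2(w=13) 2-3(w=7) 2-6(w=12) 5-6(w=11)}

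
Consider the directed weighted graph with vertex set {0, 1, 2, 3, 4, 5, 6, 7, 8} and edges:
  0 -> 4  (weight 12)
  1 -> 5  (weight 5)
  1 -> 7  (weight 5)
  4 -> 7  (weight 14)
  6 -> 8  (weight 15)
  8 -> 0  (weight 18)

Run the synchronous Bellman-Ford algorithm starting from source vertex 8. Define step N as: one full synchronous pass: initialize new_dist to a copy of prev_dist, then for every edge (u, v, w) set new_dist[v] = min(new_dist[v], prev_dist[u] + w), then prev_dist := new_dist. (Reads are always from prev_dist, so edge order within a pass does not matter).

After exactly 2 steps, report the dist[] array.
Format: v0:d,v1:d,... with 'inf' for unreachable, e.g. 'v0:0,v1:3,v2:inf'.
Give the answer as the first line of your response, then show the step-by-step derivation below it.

v0:18,v1:inf,v2:inf,v3:inf,v4:30,v5:inf,v6:inf,v7:inf,v8:0

step 1: dist = v0:18,v1:inf,v2:inf,v3:inf,v4:inf,v5:inf,v6:inf,v7:inf,v8:0
step 2: dist = v0:18,v1:inf,v2:inf,v3:inf,v4:30,v5:inf,v6:inf,v7:inf,v8:0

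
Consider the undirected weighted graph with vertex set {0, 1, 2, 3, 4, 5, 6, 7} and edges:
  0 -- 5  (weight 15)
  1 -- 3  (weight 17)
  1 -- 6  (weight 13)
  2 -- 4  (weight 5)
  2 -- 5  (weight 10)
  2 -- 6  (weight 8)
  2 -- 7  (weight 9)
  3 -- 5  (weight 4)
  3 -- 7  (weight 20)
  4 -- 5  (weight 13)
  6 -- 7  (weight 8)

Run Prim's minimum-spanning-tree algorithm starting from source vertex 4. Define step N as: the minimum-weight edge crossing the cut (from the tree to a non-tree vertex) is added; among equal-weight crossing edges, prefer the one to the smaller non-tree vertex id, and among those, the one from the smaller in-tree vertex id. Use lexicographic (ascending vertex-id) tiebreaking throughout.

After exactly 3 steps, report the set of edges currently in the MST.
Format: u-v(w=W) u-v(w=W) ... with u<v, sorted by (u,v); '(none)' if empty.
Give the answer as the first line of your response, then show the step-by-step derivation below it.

2-4(w=5) 2-6(w=8) 6-7(w=8)

step 1: add edge 2-4 (w=5); MST = {2-4(w=5)}
step 2: add edge 2-6 (w=8); MST = {2-4(w=5) 2-6(w=8)}
step 3: add edge 6-7 (w=8); MST = {2-4(w=5) 2-6(w=8) 6-7(w=8)}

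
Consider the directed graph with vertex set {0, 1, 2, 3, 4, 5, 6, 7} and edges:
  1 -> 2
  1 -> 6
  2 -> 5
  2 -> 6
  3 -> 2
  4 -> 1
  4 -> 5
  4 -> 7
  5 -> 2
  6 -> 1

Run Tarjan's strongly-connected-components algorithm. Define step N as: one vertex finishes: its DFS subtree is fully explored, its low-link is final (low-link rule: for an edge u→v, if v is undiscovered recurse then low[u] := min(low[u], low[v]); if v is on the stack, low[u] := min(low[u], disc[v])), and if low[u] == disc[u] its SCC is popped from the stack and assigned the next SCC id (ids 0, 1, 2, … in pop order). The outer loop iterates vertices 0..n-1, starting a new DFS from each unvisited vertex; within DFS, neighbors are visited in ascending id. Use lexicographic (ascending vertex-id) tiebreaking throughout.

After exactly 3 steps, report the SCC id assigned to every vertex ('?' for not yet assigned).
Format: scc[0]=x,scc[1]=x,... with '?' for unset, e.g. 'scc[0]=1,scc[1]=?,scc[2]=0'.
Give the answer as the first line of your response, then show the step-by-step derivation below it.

scc[0]=0,scc[1]=?,scc[2]=?,scc[3]=?,scc[4]=?,scc[5]=?,scc[6]=?,scc[7]=?

step 1: low=(low[0]=0,low[1]=?,low[2]=?,low[3]=?,low[4]=?,low[5]=?,low[6]=?,low[7]=?); scc=(scc[0]=0,scc[1]=?,scc[2]=?,scc[3]=?,scc[4]=?,scc[5]=?,scc[6]=?,scc[7]=?)
step 2: low=(low[0]=0,low[1]=1,low[2]=2,low[3]=?,low[4]=?,low[5]=2,low[6]=?,low[7]=?); scc=(scc[0]=0,scc[1]=?,scc[2]=?,scc[3]=?,scc[4]=?,scc[5]=?,scc[6]=?,scc[7]=?)
step 3: low=(low[0]=0,low[1]=1,low[2]=2,low[3]=?,low[4]=?,low[5]=2,low[6]=1,low[7]=?); scc=(scc[0]=0,scc[1]=?,scc[2]=?,scc[3]=?,scc[4]=?,scc[5]=?,scc[6]=?,scc[7]=?)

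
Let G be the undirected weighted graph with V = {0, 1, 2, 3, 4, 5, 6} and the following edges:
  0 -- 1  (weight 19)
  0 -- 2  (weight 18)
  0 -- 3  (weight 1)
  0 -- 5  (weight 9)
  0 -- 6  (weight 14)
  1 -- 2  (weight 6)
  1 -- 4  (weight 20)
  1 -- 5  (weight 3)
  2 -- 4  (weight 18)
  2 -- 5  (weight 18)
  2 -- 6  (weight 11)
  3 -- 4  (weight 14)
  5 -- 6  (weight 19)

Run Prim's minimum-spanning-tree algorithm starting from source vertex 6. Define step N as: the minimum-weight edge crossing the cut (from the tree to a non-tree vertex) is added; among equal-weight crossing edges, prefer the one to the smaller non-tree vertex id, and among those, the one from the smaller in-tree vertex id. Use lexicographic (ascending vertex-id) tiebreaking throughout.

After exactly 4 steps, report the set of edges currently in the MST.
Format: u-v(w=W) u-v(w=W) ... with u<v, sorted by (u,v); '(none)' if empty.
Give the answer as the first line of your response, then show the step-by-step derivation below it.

0-5(w=9) 1-2(w=6) 1-5(w=3) 2-6(w=11)

step 1: add edge 2-6 (w=11); MST = {2-6(w=11)}
step 2: add edge 1-2 (w=6); MST = {1-2(w=6) 2-6(w=11)}
step 3: add edge 1-5 (w=3); MST = {1-2(w=6) 1-5(w=3) 2-6(w=11)}
step 4: add edge 0-5 (w=9); MST = {0-5(w=9) 1-2(w=6) 1-5(w=3) 2-6(w=11)}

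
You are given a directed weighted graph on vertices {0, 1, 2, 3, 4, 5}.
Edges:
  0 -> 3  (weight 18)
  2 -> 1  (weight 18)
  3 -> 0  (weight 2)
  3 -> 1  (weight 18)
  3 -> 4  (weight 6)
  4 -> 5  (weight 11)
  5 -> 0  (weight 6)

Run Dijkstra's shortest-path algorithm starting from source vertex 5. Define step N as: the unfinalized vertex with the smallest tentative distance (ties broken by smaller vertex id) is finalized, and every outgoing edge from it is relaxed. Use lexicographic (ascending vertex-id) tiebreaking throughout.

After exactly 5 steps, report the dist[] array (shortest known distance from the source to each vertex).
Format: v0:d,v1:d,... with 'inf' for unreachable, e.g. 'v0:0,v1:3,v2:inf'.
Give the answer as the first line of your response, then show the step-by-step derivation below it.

v0:6,v1:42,v2:inf,v3:24,v4:30,v5:0

step 1: dist = v0:6,v1:inf,v2:inf,v3:inf,v4:inf,v5:0
step 2: dist = v0:6,v1:inf,v2:inf,v3:24,v4:inf,v5:0
step 3: dist = v0:6,v1:42,v2:inf,v3:24,v4:30,v5:0
step 4: dist = v0:6,v1:42,v2:inf,v3:24,v4:30,v5:0
step 5: dist = v0:6,v1:42,v2:inf,v3:24,v4:30,v5:0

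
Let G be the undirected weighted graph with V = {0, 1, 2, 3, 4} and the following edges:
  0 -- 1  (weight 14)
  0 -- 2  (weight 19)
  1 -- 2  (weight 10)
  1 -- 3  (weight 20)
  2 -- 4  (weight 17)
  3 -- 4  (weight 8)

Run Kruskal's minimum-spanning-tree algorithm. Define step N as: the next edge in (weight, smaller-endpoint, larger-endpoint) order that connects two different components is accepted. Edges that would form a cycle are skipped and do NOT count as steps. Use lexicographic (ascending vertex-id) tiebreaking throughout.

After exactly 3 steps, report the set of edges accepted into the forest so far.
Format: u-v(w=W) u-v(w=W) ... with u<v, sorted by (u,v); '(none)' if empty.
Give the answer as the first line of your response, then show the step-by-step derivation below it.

0-1(w=14) 1-2(w=10) 3-4(w=8)

step 1: add edge 3-4 (w=8); MST = {3-4(w=8)}
step 2: add edge 1-2 (w=10); MST = {1-2(w=10) 3-4(w=8)}
step 3: add edge 0-1 (w=14); MST = {0-1(w=14) 1-2(w=10) 3-4(w=8)}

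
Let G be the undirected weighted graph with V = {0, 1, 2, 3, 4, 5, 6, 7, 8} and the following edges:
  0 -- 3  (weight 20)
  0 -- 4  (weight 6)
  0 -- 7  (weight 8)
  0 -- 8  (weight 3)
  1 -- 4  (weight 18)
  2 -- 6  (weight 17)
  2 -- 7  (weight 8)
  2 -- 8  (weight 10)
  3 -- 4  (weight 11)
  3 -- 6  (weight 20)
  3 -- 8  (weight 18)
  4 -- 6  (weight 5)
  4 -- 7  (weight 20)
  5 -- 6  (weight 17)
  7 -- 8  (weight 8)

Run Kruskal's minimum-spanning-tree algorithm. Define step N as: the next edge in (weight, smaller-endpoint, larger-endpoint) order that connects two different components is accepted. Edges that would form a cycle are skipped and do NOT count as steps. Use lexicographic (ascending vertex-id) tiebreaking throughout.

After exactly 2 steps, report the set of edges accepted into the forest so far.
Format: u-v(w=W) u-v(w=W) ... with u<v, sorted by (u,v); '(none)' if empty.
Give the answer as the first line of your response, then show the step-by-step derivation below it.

0-8(w=3) 4-6(w=5)

step 1: add edge 0-8 (w=3); MST = {0-8(w=3)}
step 2: add edge 4-6 (w=5); MST = {0-8(w=3) 4-6(w=5)}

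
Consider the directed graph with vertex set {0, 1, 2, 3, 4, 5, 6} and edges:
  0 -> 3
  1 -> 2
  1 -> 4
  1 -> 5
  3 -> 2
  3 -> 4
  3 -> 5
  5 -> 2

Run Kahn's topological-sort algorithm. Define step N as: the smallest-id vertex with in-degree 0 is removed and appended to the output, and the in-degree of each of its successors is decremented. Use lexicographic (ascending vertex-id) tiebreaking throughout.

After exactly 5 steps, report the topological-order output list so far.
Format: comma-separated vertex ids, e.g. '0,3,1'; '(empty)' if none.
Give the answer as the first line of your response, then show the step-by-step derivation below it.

0,1,3,4,5

step 1: output 0; order=[0]; indeg=(0,0,3,0,2,2,0)
step 2: output 1; order=[0,1]; indeg=(0,0,2,0,1,1,0)
step 3: output 3; order=[0,1,3]; indeg=(0,0,1,0,0,0,0)
step 4: output 4; order=[0,1,3,4]; indeg=(0,0,1,0,0,0,0)
step 5: output 5; order=[0,1,3,4,5]; indeg=(0,0,0,0,0,0,0)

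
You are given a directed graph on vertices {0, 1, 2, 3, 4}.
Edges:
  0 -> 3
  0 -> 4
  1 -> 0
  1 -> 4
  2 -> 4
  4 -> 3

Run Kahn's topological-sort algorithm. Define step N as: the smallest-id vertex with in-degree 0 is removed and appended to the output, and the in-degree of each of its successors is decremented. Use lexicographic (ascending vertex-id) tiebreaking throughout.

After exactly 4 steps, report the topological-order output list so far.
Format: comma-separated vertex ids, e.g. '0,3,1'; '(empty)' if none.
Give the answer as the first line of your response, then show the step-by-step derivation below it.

1,0,2,4

step 1: output 1; order=[1]; indeg=(0,0,0,2,2)
step 2: output 0; order=[1,0]; indeg=(0,0,0,1,1)
step 3: output 2; order=[1,0,2]; indeg=(0,0,0,1,0)
step 4: output 4; order=[1,0,2,4]; indeg=(0,0,0,0,0)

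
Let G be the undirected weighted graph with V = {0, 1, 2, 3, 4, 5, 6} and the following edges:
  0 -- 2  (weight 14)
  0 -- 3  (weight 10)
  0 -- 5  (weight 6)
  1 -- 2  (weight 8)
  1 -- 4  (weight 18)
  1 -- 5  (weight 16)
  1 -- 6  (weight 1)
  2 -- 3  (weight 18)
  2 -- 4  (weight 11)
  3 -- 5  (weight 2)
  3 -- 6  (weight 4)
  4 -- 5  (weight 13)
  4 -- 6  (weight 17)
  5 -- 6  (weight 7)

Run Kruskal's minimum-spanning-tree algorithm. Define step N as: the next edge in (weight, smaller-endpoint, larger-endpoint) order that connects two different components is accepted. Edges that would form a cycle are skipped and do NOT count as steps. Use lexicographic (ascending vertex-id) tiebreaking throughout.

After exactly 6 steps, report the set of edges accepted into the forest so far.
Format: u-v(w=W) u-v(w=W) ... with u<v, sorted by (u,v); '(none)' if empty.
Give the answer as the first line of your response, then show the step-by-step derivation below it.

0-5(w=6) 1-2(w=8) 1-6(w=1) 2-4(w=11) 3-5(w=2) 3-6(w=4)

step 1: add edge 1-6 (w=1); MST = {1-6(w=1)}
step 2: add edge 3-5 (w=2); MST = {1-6(w=1) 3-5(w=2)}
step 3: add edge 3-6 (w=4); MST = {1-6(w=1) 3-5(w=2) 3-6(w=4)}
step 4: add edge 0-5 (w=6); MST = {0-5(w=6) 1-6(w=1) 3-5(w=2) 3-6(w=4)}
step 5: add edge 1-2 (w=8); MST = {0-5(w=6) 1-2(w=8) 1-6(w=1) 3-5(w=2) 3-6(w=4)}
step 6: add edge 2-4 (w=11); MST = {0-5(w=6) 1-2(w=8) 1-6(w=1) 2-4(w=11) 3-5(w=2) 3-6(w=4)}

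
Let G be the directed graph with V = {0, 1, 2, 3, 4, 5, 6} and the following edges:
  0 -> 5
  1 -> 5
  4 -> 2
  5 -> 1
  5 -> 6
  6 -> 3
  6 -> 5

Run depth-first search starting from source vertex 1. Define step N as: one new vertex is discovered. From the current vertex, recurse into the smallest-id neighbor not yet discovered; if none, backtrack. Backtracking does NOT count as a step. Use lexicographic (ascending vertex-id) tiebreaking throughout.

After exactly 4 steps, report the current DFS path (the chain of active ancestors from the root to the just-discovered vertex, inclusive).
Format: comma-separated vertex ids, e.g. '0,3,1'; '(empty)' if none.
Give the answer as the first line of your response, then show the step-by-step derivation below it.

1,5,6,3

step 1: discover 1; path=1; order=1
step 2: discover 5; path=1>5; order=1,5
step 3: discover 6; path=1>5>6; order=1,5,6
step 4: discover 3; path=1>5>6>3; order=1,5,6,3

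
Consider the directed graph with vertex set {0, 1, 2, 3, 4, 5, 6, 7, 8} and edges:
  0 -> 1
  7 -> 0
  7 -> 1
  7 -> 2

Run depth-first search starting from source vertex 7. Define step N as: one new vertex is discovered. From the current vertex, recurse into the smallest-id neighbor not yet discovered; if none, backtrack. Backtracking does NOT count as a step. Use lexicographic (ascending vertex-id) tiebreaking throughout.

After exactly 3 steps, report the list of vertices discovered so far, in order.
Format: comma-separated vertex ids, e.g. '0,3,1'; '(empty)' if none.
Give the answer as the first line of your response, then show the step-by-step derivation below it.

7,0,1

step 1: discover 7; path=7; order=7
step 2: discover 0; path=7>0; order=7,0
step 3: discover 1; path=7>0>1; order=7,0,1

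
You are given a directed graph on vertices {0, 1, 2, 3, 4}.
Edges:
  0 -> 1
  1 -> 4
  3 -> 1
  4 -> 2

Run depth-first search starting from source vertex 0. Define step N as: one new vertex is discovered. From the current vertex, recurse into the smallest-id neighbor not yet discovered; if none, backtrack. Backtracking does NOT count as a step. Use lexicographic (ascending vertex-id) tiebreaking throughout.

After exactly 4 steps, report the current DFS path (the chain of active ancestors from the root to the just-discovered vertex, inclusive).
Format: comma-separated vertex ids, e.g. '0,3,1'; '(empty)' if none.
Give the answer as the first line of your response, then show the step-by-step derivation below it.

0,1,4,2

step 1: discover 0; path=0; order=0
step 2: discover 1; path=0>1; order=0,1
step 3: discover 4; path=0>1>4; order=0,1,4
step 4: discover 2; path=0>1>4>2; order=0,1,4,2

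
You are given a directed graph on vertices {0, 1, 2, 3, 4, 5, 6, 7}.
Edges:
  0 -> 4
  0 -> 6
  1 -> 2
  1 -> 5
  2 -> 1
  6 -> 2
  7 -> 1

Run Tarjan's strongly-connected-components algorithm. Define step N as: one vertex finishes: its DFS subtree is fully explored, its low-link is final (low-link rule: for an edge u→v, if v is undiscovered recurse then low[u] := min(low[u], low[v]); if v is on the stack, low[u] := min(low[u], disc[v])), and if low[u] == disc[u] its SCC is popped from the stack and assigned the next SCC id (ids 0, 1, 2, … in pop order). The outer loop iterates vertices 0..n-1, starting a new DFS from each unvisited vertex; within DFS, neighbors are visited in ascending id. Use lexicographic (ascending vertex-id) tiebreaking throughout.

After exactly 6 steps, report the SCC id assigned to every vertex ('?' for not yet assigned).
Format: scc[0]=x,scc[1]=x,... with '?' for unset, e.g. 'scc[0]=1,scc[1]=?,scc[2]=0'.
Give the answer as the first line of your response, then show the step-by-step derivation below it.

scc[0]=4,scc[1]=2,scc[2]=2,scc[3]=?,scc[4]=0,scc[5]=1,scc[6]=3,scc[7]=?

step 1: low=(low[0]=0,low[1]=?,low[2]=?,low[3]=?,low[4]=1,low[5]=?,low[6]=?,low[7]=?); scc=(scc[0]=?,scc[1]=?,scc[2]=?,scc[3]=?,scc[4]=0,scc[5]=?,scc[6]=?,scc[7]=?)
step 2: low=(low[0]=0,low[1]=3,low[2]=3,low[3]=?,low[4]=1,low[5]=5,low[6]=2,low[7]=?); scc=(scc[0]=?,scc[1]=?,scc[2]=?,scc[3]=?,scc[4]=0,scc[5]=1,scc[6]=?,scc[7]=?)
step 3: low=(low[0]=0,low[1]=3,low[2]=3,low[3]=?,low[4]=1,low[5]=5,low[6]=2,low[7]=?); scc=(scc[0]=?,scc[1]=?,scc[2]=?,scc[3]=?,scc[4]=0,scc[5]=1,scc[6]=?,scc[7]=?)
step 4: low=(low[0]=0,low[1]=3,low[2]=3,low[3]=?,low[4]=1,low[5]=5,low[6]=2,low[7]=?); scc=(scc[0]=?,scc[1]=2,scc[2]=2,scc[3]=?,scc[4]=0,scc[5]=1,scc[6]=?,scc[7]=?)
step 5: low=(low[0]=0,low[1]=3,low[2]=3,low[3]=?,low[4]=1,low[5]=5,low[6]=2,low[7]=?); scc=(scc[0]=?,scc[1]=2,scc[2]=2,scc[3]=?,scc[4]=0,scc[5]=1,scc[6]=3,scc[7]=?)
step 6: low=(low[0]=0,low[1]=3,low[2]=3,low[3]=?,low[4]=1,low[5]=5,low[6]=2,low[7]=?); scc=(scc[0]=4,scc[1]=2,scc[2]=2,scc[3]=?,scc[4]=0,scc[5]=1,scc[6]=3,scc[7]=?)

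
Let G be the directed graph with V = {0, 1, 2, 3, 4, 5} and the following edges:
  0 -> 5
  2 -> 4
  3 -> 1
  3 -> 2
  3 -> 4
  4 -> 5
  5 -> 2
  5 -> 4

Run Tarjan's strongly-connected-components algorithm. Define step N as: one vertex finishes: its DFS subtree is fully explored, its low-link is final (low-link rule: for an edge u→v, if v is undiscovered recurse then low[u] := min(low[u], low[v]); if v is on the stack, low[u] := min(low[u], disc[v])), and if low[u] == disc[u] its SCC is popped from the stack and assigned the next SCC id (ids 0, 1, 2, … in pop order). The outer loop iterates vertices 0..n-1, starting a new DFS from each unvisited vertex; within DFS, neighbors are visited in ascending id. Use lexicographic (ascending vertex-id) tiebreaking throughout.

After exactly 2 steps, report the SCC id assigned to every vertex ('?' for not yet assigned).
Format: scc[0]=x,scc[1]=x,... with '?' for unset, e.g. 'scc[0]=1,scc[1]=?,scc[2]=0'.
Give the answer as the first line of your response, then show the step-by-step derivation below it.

scc[0]=?,scc[1]=?,scc[2]=?,scc[3]=?,scc[4]=?,scc[5]=?

step 1: low=(low[0]=0,low[1]=?,low[2]=2,low[3]=?,low[4]=1,low[5]=1); scc=(scc[0]=?,scc[1]=?,scc[2]=?,scc[3]=?,scc[4]=?,scc[5]=?)
step 2: low=(low[0]=0,low[1]=?,low[2]=1,low[3]=?,low[4]=1,low[5]=1); scc=(scc[0]=?,scc[1]=?,scc[2]=?,scc[3]=?,scc[4]=?,scc[5]=?)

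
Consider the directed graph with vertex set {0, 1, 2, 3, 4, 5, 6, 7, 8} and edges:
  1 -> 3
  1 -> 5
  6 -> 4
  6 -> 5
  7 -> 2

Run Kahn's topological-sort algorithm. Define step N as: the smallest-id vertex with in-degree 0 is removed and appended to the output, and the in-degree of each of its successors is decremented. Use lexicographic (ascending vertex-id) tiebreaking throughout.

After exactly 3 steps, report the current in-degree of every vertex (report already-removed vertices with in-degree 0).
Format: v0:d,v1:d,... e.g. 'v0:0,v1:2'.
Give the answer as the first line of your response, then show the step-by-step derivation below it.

v0:0,v1:0,v2:1,v3:0,v4:1,v5:1,v6:0,v7:0,v8:0

step 1: output 0; order=[0]; indeg=(0,0,1,1,1,2,0,0,0)
step 2: output 1; order=[0,1]; indeg=(0,0,1,0,1,1,0,0,0)
step 3: output 3; order=[0,1,3]; indeg=(0,0,1,0,1,1,0,0,0)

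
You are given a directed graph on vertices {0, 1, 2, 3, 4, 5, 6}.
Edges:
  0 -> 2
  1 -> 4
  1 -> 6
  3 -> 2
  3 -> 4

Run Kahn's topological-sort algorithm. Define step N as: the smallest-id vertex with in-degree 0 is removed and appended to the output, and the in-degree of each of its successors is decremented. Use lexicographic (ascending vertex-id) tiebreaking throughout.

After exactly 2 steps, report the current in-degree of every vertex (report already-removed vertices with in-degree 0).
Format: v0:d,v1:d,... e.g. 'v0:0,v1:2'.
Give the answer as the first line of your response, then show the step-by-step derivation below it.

v0:0,v1:0,v2:1,v3:0,v4:1,v5:0,v6:0

step 1: output 0; order=[0]; indeg=(0,0,1,0,2,0,1)
step 2: output 1; order=[0,1]; indeg=(0,0,1,0,1,0,0)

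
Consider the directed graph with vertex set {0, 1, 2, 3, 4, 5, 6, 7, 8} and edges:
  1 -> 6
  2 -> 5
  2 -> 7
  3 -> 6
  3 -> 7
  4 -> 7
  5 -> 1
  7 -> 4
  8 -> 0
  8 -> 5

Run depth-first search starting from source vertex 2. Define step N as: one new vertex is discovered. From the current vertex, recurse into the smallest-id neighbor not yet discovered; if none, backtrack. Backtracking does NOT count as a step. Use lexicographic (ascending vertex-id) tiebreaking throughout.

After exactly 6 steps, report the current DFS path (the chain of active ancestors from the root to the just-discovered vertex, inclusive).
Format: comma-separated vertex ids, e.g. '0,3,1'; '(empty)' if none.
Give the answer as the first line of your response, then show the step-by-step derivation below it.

2,7,4

step 1: discover 2; path=2; order=2
step 2: discover 5; path=2>5; order=2,5
step 3: discover 1; path=2>5>1; order=2,5,1
step 4: discover 6; path=2>5>1>6; order=2,5,1,6
step 5: discover 7; path=2>7; order=2,5,1,6,7
step 6: discover 4; path=2>7>4; order=2,5,1,6,7,4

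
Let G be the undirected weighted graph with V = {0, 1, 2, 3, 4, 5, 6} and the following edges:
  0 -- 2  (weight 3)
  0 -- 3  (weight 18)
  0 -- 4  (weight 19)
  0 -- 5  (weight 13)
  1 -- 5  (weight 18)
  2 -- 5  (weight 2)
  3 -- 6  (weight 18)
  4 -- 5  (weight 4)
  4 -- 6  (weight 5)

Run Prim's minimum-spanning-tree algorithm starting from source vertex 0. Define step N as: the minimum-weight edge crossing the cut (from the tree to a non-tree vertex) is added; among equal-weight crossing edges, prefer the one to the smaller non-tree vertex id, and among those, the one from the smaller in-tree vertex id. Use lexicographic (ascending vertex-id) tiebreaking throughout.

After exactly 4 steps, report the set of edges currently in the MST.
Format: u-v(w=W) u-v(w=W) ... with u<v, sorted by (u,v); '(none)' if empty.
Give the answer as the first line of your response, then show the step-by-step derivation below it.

0-2(w=3) 2-5(w=2) 4-5(w=4) 4-6(w=5)

step 1: add edge 0-2 (w=3); MST = {0-2(w=3)}
step 2: add edge 2-5 (w=2); MST = {0-2(w=3) 2-5(w=2)}
step 3: add edge 4-5 (w=4); MST = {0-2(w=3) 2-5(w=2) 4-5(w=4)}
step 4: add edge 4-6 (w=5); MST = {0-2(w=3) 2-5(w=2) 4-5(w=4) 4-6(w=5)}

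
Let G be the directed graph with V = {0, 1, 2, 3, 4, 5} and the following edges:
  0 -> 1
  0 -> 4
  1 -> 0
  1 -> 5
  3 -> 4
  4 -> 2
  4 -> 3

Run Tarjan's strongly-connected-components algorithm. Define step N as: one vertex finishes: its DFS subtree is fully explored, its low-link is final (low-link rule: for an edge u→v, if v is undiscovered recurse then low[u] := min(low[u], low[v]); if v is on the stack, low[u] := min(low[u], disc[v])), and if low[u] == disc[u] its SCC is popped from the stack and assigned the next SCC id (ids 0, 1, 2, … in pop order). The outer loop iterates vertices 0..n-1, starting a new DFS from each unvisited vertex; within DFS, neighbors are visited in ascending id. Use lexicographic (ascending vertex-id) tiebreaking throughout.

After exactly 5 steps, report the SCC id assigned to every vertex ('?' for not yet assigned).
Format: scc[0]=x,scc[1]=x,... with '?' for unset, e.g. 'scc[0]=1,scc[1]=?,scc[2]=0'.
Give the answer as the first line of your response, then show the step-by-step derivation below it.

scc[0]=?,scc[1]=?,scc[2]=1,scc[3]=2,scc[4]=2,scc[5]=0

step 1: low=(low[0]=0,low[1]=0,low[2]=?,low[3]=?,low[4]=?,low[5]=2); scc=(scc[0]=?,scc[1]=?,scc[2]=?,scc[3]=?,scc[4]=?,scc[5]=0)
step 2: low=(low[0]=0,low[1]=0,low[2]=?,low[3]=?,low[4]=?,low[5]=2); scc=(scc[0]=?,scc[1]=?,scc[2]=?,scc[3]=?,scc[4]=?,scc[5]=0)
step 3: low=(low[0]=0,low[1]=0,low[2]=4,low[3]=?,low[4]=3,low[5]=2); scc=(scc[0]=?,scc[1]=?,scc[2]=1,scc[3]=?,scc[4]=?,scc[5]=0)
step 4: low=(low[0]=0,low[1]=0,low[2]=4,low[3]=3,low[4]=3,low[5]=2); scc=(scc[0]=?,scc[1]=?,scc[2]=1,scc[3]=?,scc[4]=?,scc[5]=0)
step 5: low=(low[0]=0,low[1]=0,low[2]=4,low[3]=3,low[4]=3,low[5]=2); scc=(scc[0]=?,scc[1]=?,scc[2]=1,scc[3]=2,scc[4]=2,scc[5]=0)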